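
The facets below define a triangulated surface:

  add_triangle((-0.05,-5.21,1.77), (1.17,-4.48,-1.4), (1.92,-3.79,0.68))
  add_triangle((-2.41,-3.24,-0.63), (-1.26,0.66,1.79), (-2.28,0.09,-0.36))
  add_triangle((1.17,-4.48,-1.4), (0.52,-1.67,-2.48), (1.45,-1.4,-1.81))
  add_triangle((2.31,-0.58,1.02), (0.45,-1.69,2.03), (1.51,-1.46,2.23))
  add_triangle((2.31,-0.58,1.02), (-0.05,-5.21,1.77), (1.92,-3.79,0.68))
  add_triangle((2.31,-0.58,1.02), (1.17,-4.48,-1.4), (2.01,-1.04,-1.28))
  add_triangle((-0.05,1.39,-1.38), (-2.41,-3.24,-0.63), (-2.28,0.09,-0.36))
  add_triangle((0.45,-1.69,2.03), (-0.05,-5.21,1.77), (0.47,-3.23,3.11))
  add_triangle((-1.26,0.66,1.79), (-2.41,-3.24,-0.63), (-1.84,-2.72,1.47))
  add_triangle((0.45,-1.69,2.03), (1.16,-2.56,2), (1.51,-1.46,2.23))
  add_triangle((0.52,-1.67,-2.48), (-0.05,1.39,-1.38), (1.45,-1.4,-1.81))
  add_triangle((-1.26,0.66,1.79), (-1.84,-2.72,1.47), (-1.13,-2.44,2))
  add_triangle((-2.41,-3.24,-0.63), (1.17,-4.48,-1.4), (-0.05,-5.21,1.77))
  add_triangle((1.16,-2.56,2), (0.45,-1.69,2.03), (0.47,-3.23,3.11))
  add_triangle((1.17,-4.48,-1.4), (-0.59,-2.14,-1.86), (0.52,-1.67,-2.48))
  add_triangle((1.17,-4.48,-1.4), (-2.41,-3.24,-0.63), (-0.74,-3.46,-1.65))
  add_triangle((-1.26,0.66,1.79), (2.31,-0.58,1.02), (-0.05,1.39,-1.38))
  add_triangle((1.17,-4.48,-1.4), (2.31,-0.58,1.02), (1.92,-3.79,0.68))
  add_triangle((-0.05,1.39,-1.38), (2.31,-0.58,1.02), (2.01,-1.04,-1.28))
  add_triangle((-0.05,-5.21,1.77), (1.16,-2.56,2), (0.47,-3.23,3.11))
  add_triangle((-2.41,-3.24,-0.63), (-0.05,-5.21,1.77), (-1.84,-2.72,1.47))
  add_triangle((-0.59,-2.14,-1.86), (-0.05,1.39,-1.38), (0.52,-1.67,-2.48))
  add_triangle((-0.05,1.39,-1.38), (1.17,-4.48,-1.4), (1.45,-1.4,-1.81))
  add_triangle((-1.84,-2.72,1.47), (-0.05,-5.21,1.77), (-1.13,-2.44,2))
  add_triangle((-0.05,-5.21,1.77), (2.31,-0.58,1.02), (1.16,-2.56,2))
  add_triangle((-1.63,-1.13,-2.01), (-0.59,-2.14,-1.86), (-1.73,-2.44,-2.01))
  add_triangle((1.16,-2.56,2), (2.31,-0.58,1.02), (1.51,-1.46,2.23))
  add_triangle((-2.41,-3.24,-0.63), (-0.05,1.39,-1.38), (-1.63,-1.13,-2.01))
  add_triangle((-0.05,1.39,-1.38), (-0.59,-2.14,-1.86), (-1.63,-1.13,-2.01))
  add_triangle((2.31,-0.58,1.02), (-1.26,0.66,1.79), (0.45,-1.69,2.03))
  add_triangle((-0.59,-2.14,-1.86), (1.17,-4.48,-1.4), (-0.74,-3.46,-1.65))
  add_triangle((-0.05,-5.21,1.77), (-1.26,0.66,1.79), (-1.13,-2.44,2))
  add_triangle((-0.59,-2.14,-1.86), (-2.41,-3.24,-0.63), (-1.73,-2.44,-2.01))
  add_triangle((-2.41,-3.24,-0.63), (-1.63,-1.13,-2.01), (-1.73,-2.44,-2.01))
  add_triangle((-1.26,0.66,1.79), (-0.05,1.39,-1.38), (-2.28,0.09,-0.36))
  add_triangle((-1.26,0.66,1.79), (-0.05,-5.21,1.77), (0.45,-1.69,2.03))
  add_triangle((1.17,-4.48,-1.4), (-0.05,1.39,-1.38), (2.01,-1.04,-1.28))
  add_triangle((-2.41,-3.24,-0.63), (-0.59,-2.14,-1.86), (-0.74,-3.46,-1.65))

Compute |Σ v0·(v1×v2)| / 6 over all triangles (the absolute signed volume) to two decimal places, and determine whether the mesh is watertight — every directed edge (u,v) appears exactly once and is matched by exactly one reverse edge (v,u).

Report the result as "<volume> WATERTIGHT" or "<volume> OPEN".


59.00 WATERTIGHT

Per-triangle v0·(v1×v2)/6:
  t1: +4.3239
  t2: +2.4628
  t3: +1.4995
  t4: -0.1871
  t5: +2.6197
  t6: +3.0984
  t7: +1.8705
  t8: -0.1814
  t9: +2.0543
  t10: +0.4037
  t11: +1.0008
  t12: +1.0337
  t13: +7.8589
  t14: +0.2218
  t15: +1.7543
  t16: +1.8522
  t17: +1.4240
  t18: +2.1705
  t19: +1.4293
  t20: +1.5785
  t21: +3.8537
  t22: +1.0639
  t23: -1.1483
  t24: +1.3199
  t25: +1.4262
  t26: +0.4397
  t27: +0.7463
  t28: +0.3443
  t29: +1.0582
  t30: +1.6669
  t31: +0.9740
  t32: +0.6477
  t33: +0.7645
  t34: +0.7367
  t35: +1.3673
  t36: +2.4163
  t37: +2.1319
  t38: +0.9010
Σ = +58.9988 → |volume| = 59.00

Directed edges: 114 total, each appears once with its reverse present → watertight.


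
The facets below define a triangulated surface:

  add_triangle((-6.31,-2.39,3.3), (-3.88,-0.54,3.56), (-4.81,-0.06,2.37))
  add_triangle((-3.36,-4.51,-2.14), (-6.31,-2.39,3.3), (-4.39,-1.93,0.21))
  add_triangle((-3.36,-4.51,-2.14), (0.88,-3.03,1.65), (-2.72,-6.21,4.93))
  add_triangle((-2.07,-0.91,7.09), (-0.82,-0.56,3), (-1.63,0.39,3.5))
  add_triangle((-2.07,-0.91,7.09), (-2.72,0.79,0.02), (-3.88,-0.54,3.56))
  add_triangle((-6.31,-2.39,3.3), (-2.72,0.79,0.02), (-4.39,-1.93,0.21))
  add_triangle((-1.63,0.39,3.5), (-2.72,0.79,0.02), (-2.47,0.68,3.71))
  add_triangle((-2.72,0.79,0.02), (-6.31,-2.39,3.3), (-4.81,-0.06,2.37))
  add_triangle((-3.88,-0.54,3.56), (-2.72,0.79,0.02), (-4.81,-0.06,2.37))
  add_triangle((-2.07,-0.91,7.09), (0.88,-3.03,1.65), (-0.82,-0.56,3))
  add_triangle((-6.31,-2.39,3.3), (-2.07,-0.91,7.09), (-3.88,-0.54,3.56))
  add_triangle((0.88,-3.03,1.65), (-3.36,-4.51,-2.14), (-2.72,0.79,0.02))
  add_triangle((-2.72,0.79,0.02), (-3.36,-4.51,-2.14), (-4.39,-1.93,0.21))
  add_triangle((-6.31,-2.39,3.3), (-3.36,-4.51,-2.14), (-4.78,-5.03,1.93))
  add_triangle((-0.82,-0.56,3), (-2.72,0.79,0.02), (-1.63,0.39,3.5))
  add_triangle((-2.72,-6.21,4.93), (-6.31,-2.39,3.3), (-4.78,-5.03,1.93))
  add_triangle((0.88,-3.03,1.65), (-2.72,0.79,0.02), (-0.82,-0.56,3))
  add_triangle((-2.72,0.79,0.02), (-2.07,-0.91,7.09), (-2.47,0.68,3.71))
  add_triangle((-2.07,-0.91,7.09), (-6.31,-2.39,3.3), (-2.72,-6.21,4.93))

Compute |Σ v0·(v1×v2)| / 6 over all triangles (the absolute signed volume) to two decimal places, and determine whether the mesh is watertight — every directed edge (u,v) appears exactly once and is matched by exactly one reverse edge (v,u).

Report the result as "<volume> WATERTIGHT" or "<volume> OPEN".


Per-triangle v0·(v1×v2)/6:
  t1: +2.9787
  t2: +6.0064
  t3: +14.1503
  t4: -0.0703
  t5: +2.9268
  t6: +4.3871
  t7: -0.0805
  t8: +2.3201
  t9: +0.5684
  t10: -0.0954
  t11: +6.0759
  t12: -6.8422
  t13: +3.5872
  t14: +11.2553
  t15: -1.1489
  t16: +14.9800
  t17: -3.1663
  t18: +2.4093
  t19: +32.2602
Σ = +92.5021 → |volume| = 92.50

Directed edges: 57 total; 9 unmatched, e.g. (0.88,-3.03,1.65)→(-2.72,-6.21,4.93) → open.

92.50 OPEN


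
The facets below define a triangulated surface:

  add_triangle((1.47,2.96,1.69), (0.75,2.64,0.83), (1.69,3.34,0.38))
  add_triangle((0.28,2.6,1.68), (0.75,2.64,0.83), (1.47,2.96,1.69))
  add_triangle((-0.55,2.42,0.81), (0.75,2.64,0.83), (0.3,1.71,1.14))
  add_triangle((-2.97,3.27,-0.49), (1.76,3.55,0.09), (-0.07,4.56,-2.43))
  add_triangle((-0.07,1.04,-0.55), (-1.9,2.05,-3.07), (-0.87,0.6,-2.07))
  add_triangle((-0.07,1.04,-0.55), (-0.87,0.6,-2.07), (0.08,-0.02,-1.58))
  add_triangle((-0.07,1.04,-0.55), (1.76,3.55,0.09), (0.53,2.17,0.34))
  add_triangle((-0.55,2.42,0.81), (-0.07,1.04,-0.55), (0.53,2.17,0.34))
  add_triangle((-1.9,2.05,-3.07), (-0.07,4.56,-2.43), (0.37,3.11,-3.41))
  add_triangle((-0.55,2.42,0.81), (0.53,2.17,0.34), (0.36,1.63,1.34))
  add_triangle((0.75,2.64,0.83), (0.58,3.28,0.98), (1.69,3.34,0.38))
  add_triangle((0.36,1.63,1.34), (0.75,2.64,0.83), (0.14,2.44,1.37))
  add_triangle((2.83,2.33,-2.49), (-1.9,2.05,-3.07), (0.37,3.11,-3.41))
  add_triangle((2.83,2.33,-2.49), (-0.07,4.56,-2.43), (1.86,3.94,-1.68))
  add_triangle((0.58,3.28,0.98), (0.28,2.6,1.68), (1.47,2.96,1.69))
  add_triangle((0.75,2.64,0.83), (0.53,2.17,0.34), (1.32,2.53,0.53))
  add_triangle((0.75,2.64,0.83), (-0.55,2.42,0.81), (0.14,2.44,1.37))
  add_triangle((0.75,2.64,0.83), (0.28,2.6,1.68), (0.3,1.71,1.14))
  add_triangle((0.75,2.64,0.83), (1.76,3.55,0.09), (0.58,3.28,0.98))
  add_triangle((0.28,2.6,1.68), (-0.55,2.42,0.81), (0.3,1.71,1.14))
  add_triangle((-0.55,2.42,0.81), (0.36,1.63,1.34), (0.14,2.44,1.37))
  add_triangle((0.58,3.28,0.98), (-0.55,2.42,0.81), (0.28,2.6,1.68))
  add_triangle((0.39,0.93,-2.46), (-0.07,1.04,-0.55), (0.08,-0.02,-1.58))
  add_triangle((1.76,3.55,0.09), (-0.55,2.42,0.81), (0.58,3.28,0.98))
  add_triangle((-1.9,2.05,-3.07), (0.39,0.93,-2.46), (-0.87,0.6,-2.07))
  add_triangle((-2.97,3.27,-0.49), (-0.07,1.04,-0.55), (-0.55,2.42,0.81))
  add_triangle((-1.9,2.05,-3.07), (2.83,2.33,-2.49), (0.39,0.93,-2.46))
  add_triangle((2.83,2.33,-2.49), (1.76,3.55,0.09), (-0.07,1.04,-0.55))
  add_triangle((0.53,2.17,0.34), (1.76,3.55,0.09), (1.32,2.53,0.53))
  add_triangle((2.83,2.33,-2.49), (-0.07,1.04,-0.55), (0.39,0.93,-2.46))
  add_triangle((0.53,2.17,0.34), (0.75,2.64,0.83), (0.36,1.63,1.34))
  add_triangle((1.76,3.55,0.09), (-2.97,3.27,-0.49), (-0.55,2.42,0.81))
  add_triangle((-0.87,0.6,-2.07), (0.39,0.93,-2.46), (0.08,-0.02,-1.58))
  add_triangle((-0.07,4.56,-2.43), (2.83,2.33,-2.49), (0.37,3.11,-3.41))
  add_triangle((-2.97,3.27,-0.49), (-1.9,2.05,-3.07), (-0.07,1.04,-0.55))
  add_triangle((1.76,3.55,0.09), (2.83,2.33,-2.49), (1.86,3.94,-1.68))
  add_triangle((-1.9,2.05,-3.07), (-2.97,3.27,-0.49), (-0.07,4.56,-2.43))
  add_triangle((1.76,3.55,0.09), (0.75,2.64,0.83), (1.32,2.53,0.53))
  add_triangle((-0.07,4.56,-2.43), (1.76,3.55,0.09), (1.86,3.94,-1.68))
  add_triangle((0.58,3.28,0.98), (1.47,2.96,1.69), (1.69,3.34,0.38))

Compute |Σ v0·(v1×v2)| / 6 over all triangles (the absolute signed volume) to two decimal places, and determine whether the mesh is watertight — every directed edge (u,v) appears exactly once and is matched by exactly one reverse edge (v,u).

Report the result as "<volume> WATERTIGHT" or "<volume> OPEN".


Per-triangle v0·(v1×v2)/6:
  t1: -0.4331
  t2: -0.3920
  t3: -0.3240
  t4: +6.1250
  t5: -0.2497
  t6: -0.2526
  t7: -0.2849
  t8: -0.3447
  t9: +3.1168
  t10: -0.4417
  t11: -0.1204
  t12: +0.1741
  t13: +1.0160
  t14: +2.7360
  t15: +0.5465
  t16: -0.1006
  t17: +0.3163
  t18: +0.0510
  t19: +0.1758
  t20: -0.0255
  t21: +0.0595
  t22: +0.4743
  t23: -0.0979
  t24: +0.4651
  t25: +0.6156
  t26: -0.9129
  t27: +2.2469
  t28: -1.4544
  t29: -0.1615
  t30: -0.9203
  t31: -0.0470
  t32: +2.6268
  t33: +0.2905
  t34: +3.4210
  t35: -1.3251
  t36: +1.9046
  t37: +6.1671
  t38: +0.1837
  t39: +2.3139
  t40: +0.8039
Σ = +27.9419 → |volume| = 27.94

Directed edges: 120 total, each appears once with its reverse present → watertight.

27.94 WATERTIGHT


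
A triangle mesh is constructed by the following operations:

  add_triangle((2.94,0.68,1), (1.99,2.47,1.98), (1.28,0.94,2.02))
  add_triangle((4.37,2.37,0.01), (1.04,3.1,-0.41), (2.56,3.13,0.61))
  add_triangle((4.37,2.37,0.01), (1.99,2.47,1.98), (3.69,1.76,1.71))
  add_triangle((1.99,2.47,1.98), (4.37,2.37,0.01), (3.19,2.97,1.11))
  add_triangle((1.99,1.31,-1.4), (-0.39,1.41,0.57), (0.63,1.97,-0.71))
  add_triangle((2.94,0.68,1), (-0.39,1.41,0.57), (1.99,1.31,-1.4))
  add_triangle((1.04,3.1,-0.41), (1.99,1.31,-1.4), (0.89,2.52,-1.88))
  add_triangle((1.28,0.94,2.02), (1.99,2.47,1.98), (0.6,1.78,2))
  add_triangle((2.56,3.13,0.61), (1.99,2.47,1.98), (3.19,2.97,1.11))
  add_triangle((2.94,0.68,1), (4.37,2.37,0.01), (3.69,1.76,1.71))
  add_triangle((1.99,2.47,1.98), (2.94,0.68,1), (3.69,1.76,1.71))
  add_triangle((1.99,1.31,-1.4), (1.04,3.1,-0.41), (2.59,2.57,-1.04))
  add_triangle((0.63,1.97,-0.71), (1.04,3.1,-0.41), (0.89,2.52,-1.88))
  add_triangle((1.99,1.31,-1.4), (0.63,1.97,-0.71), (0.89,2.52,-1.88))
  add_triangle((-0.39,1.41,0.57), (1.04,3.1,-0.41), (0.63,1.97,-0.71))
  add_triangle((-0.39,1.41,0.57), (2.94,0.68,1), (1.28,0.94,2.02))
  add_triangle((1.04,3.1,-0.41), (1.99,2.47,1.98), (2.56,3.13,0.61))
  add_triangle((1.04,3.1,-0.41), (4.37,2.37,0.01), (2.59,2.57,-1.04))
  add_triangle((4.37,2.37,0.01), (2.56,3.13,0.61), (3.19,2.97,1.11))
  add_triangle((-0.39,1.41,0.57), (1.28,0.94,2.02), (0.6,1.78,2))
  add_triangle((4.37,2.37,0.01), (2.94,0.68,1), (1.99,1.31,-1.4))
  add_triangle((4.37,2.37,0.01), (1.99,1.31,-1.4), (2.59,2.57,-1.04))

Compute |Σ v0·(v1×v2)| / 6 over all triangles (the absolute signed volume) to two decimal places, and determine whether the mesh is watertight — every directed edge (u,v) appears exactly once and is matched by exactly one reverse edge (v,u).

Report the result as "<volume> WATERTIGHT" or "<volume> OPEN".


11.59 OPEN

Per-triangle v0·(v1×v2)/6:
  t1: +1.1493
  t2: +1.6390
  t3: +2.0706
  t4: +0.6671
  t5: -0.3000
  t6: -1.8193
  t7: +1.2108
  t8: +0.5582
  t9: +0.6032
  t10: +0.9588
  t11: +0.1309
  t12: +0.5343
  t13: +0.0350
  t14: -0.4757
  t15: +0.2125
  t16: -0.9431
  t17: +1.1851
  t18: +1.5818
  t19: +0.8532
  t20: -0.0424
  t21: +0.7685
  t22: +1.0164
Σ = +11.5942 → |volume| = 11.59

Directed edges: 66 total; 4 unmatched, e.g. (1.99,2.47,1.98)→(0.6,1.78,2) → open.


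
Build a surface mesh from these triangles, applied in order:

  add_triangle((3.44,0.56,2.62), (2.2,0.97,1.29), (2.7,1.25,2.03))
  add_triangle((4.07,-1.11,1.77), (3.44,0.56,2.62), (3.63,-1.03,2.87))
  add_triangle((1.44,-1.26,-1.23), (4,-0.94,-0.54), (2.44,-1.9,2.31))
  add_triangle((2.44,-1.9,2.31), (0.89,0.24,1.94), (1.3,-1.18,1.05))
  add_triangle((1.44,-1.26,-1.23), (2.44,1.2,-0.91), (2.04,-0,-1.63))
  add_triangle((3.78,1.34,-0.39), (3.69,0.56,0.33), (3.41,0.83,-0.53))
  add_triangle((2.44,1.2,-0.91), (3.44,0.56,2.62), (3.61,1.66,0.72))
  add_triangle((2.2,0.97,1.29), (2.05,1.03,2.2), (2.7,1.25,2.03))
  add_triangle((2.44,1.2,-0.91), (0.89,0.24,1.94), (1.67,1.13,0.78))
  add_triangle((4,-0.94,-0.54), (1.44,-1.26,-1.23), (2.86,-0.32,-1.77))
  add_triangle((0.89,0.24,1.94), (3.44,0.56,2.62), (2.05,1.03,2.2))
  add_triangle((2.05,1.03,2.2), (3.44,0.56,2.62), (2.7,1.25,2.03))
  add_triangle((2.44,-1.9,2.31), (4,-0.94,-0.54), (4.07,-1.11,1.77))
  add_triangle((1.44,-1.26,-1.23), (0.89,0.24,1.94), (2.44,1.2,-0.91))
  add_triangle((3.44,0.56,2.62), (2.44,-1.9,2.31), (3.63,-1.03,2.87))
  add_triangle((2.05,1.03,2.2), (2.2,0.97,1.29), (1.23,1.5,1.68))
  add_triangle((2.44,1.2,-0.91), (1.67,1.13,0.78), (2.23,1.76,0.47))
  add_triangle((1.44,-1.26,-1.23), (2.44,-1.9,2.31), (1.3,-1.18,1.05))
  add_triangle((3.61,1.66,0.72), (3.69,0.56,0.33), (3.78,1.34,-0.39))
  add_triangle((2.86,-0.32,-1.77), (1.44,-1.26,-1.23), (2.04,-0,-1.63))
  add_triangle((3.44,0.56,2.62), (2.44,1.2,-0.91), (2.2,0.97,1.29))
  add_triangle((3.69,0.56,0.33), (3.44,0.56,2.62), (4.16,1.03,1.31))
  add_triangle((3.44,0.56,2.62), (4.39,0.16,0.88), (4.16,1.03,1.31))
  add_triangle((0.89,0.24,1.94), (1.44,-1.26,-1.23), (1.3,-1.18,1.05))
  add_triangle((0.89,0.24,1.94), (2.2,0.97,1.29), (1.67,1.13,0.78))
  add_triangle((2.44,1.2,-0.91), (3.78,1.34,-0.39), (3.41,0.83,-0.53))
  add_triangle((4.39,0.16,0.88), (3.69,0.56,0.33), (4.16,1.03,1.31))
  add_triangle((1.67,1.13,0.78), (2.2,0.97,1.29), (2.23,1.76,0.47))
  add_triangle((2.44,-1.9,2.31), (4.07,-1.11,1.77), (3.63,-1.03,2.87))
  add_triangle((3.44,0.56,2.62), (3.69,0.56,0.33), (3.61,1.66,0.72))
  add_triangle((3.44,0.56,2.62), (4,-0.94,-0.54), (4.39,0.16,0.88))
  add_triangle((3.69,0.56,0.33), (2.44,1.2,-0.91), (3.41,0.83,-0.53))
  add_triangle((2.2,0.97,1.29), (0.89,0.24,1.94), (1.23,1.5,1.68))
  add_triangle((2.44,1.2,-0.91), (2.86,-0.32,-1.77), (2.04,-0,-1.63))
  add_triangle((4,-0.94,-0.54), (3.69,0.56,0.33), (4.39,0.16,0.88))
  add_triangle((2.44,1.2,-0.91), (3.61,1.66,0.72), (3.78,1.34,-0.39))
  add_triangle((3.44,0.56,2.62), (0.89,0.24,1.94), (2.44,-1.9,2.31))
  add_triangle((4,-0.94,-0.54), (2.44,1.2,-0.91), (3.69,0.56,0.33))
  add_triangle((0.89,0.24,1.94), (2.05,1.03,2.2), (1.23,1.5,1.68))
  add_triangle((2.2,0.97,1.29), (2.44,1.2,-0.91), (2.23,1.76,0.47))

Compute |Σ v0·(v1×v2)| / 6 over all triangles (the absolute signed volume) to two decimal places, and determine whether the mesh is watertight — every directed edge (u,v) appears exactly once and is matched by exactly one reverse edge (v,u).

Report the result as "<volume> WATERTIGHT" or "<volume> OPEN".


Per-triangle v0·(v1×v2)/6:
  t1: +0.1699
  t2: +1.3429
  t3: +2.5375
  t4: +0.0063
  t5: -0.4130
  t6: +0.2536
  t7: -0.7679
  t8: -0.0011
  t9: -0.3980
  t10: +1.0934
  t11: +0.4690
  t12: +0.3073
  t13: +1.7811
  t14: -1.8742
  t15: +0.2810
  t16: +0.3061
  t17: -0.2150
  t18: +0.1667
  t19: +0.6851
  t20: +0.2293
  t21: +0.7937
  t22: -0.5451
  t23: +1.0893
  t24: -0.5558
  t25: +0.1936
  t26: +0.1947
  t27: +0.4115
  t28: +0.0642
  t29: +1.0475
  t30: +1.5723
  t31: +1.1069
  t32: -0.2092
  t33: -0.5516
  t34: +0.3233
  t35: +0.7432
  t36: +0.3883
  t37: +1.6870
  t38: +1.5315
  t39: +0.3223
  t40: +0.6285
Σ = +16.1962 → |volume| = 16.20

Directed edges: 120 total; 6 unmatched, e.g. (4.07,-1.11,1.77)→(3.44,0.56,2.62) → open.

16.20 OPEN


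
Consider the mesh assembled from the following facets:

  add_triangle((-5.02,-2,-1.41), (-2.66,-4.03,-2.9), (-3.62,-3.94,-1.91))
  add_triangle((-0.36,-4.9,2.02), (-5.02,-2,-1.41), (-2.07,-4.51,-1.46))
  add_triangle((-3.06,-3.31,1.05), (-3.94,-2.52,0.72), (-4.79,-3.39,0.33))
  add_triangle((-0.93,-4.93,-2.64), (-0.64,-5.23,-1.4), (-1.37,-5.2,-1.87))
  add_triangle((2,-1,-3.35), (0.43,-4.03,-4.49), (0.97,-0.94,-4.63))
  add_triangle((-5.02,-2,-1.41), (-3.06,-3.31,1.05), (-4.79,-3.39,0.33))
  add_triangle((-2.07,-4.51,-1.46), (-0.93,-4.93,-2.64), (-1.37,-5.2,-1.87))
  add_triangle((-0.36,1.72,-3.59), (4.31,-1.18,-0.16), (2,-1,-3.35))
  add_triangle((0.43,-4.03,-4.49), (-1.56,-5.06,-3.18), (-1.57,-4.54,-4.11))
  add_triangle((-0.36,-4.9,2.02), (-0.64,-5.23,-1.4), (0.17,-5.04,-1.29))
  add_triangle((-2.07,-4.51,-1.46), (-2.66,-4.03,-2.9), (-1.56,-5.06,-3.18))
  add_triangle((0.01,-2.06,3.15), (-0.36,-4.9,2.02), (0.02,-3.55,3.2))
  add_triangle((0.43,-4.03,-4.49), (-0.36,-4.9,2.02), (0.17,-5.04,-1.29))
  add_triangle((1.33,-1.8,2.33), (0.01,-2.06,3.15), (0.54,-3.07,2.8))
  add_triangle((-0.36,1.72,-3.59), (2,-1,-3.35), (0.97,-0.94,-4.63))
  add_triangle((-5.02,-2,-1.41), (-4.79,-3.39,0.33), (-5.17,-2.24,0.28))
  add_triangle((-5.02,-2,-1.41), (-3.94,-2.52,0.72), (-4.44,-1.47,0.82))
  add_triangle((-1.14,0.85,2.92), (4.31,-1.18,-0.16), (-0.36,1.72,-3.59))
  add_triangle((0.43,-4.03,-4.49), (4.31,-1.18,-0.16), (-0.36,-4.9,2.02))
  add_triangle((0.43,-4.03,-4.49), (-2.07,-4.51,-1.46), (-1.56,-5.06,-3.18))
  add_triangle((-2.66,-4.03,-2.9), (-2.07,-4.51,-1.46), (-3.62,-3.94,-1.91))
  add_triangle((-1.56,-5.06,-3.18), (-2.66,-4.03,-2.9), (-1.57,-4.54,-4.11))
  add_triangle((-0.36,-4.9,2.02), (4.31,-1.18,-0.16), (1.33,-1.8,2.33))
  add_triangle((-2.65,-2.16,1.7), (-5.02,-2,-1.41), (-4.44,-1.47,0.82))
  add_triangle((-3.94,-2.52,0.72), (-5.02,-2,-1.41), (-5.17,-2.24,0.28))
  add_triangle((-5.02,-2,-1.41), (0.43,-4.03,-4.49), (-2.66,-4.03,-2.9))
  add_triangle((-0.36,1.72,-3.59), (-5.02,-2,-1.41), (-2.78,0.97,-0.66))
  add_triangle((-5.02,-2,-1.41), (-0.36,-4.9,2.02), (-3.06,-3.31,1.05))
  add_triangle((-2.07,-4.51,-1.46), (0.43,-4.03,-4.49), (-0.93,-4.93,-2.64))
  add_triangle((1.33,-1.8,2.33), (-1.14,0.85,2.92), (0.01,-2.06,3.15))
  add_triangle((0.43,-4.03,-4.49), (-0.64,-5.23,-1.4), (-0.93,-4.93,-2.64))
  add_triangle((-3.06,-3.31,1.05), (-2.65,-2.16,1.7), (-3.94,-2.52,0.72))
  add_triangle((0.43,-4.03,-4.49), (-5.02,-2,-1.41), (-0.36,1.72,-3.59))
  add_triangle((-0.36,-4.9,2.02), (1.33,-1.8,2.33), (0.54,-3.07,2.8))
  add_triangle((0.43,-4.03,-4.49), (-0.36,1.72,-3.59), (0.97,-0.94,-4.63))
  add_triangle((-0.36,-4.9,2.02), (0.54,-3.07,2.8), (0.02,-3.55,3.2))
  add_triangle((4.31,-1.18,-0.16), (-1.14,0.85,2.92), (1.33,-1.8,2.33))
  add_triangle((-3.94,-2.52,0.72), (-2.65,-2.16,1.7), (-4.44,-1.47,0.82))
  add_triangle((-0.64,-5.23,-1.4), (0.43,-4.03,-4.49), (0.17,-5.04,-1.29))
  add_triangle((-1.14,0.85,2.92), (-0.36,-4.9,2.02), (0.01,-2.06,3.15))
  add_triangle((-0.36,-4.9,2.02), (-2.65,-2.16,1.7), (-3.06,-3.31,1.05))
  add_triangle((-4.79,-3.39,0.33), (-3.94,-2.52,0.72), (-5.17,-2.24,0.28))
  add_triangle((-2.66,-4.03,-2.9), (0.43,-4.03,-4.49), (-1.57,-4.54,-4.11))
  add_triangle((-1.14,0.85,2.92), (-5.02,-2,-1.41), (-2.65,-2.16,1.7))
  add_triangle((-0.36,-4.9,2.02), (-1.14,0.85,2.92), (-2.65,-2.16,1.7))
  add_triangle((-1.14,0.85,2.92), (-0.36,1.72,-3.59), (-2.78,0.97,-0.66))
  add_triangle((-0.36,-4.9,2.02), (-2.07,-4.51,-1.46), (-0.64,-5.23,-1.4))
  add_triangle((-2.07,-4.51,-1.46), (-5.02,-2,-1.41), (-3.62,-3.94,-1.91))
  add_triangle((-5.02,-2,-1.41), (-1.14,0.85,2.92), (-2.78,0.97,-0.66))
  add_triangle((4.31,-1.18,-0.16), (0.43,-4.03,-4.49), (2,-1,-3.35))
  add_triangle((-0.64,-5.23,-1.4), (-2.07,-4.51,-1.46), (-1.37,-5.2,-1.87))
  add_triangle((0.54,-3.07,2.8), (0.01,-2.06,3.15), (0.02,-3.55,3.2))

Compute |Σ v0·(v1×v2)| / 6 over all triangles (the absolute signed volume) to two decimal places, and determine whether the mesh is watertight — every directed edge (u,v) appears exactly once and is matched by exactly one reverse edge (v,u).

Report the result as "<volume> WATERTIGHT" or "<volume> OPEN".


160.78 WATERTIGHT

Per-triangle v0·(v1×v2)/6:
  t1: +2.2793
  t2: +10.0367
  t3: +0.5896
  t4: +0.7082
  t5: +3.2499
  t6: +0.5638
  t7: +0.6109
  t8: +4.9865
  t9: +2.0538
  t10: +2.2724
  t11: +1.8535
  t12: +0.2988
  t13: -0.7172
  t14: +0.7832
  t15: +2.1786
  t16: +1.8946
  t17: +2.1003
  t18: +4.7440
  t19: +21.7039
  t20: +0.8167
  t21: +1.7860
  t22: +1.4497
  t23: +6.4737
  t24: -2.5210
  t25: -1.1017
  t26: +3.8907
  t27: +6.2529
  t28: +3.8885
  t29: +1.4021
  t30: +1.7495
  t31: +2.0339
  t32: +0.9301
  t33: +19.4523
  t34: +0.8395
  t35: +3.6412
  t36: +0.7338
  t37: +3.8875
  t38: +1.0962
  t39: +2.3869
  t40: +2.6903
  t41: +2.5022
  t42: +0.5244
  t43: -0.2260
  t44: +5.6607
  t45: +5.8589
  t46: +3.0914
  t47: +4.3559
  t48: +0.9181
  t49: +5.5004
  t50: +7.7518
  t51: +0.4709
  t52: +0.3999
Σ = +160.7784 → |volume| = 160.78

Directed edges: 156 total, each appears once with its reverse present → watertight.


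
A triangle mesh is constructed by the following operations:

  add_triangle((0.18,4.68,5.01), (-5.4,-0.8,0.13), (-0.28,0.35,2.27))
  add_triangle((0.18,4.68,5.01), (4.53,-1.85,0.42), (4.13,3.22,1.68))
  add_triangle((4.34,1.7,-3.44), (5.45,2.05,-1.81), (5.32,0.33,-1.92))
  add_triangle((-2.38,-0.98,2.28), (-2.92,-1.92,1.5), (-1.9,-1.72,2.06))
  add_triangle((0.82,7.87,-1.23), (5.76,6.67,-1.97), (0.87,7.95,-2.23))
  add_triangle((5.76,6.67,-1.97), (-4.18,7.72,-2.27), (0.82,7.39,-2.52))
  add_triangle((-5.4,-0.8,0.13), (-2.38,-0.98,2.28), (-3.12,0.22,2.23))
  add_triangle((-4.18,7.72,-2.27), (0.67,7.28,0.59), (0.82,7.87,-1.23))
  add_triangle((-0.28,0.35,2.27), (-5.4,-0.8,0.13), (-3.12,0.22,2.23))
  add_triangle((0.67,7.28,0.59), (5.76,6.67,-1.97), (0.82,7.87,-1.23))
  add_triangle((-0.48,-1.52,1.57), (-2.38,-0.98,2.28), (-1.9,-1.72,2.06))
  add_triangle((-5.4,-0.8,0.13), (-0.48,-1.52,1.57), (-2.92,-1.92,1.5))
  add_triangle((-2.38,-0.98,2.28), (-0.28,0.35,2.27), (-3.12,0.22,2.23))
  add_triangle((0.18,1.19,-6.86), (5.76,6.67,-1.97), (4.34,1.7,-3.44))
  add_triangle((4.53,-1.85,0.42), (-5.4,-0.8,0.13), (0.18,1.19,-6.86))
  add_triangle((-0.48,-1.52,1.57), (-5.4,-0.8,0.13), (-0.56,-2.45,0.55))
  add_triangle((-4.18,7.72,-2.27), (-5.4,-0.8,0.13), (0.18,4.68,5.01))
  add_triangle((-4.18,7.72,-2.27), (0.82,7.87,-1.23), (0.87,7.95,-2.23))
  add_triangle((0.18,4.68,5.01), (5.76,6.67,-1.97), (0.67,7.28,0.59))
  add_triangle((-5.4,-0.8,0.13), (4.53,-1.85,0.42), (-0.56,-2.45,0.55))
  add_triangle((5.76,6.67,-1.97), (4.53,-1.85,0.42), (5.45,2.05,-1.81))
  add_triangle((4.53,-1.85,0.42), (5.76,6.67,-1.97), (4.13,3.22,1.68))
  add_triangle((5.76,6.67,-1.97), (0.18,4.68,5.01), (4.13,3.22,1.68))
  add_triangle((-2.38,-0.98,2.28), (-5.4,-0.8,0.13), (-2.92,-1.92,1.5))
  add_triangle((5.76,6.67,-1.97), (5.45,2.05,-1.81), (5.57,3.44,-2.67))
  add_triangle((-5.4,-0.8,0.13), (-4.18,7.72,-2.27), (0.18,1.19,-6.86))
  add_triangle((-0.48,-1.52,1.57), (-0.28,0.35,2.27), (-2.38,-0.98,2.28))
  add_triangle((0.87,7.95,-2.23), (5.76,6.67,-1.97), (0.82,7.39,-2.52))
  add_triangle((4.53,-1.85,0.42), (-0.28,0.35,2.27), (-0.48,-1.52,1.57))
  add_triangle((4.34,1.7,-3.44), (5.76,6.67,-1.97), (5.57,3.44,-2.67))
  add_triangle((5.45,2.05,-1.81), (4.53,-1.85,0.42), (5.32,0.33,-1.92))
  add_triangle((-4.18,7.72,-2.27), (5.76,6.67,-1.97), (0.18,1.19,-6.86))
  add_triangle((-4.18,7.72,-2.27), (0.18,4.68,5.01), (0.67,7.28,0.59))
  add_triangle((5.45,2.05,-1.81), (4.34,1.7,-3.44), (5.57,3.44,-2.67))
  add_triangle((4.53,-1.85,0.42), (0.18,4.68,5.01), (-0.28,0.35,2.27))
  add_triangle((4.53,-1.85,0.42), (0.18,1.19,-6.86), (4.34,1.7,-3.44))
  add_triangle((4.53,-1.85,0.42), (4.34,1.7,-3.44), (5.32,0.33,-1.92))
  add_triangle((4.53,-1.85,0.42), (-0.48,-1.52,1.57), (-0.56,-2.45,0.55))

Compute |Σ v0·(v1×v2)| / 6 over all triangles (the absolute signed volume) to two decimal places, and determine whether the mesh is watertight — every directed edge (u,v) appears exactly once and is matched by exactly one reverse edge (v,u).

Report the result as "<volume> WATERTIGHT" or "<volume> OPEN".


426.76 OPEN

Per-triangle v0·(v1×v2)/6:
  t1: +7.7118
  t2: +13.8427
  t3: +3.0432
  t4: +0.5508
  t5: +6.5099
  t6: -4.1303
  t7: +2.5815
  t8: +11.4195
  t9: -0.6304
  t10: +11.3711
  t11: +0.2871
  t12: -0.2219
  t13: +1.3349
  t14: +23.5477
  t15: +15.0016
  t16: +2.6204
  t17: +47.5624
  t18: +6.5142
  t19: +28.1504
  t20: +0.0903
  t21: +7.6880
  t22: +18.1118
  t23: +20.8825
  t24: +2.1682
  t25: +3.2852
  t26: +48.9720
  t27: +1.2549
  t28: +2.9783
  t29: +3.2619
  t30: +3.2087
  t31: +3.4156
  t32: +78.4892
  t33: +28.3586
  t34: +2.3912
  t35: +7.3516
  t36: +14.3629
  t37: +0.9334
  t38: +2.4854
Σ = +426.7562 → |volume| = 426.76

Directed edges: 114 total; 6 unmatched, e.g. (-2.92,-1.92,1.5)→(-1.9,-1.72,2.06) → open.


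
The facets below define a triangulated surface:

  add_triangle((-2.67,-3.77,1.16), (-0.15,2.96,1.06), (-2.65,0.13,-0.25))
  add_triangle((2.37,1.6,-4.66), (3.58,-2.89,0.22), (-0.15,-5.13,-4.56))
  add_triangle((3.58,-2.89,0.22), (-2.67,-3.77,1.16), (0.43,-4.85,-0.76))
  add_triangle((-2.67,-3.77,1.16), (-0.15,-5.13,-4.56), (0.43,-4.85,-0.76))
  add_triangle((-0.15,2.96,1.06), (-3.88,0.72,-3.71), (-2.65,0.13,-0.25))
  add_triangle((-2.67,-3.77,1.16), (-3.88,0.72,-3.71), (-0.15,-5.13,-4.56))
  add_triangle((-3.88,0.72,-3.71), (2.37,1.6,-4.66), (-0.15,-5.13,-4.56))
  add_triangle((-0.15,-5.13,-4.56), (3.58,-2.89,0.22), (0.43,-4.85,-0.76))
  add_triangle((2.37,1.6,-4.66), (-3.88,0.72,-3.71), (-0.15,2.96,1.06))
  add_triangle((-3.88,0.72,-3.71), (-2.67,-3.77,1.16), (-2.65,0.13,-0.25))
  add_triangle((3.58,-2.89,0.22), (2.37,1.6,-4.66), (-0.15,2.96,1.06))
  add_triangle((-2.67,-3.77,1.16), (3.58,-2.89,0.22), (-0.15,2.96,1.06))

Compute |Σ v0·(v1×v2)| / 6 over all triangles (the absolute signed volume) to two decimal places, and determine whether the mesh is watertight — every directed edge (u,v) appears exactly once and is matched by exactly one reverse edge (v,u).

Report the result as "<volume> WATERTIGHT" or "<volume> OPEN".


Per-triangle v0·(v1×v2)/6:
  t1: +3.6919
  t2: +24.5962
  t3: +6.3378
  t4: +9.9774
  t5: +4.6121
  t6: +24.5668
  t7: +28.9273
  t8: +9.7627
  t9: +14.7203
  t10: +5.4311
  t11: +10.3815
  t12: +6.0230
Σ = +149.0282 → |volume| = 149.03

Directed edges: 36 total, each appears once with its reverse present → watertight.

149.03 WATERTIGHT


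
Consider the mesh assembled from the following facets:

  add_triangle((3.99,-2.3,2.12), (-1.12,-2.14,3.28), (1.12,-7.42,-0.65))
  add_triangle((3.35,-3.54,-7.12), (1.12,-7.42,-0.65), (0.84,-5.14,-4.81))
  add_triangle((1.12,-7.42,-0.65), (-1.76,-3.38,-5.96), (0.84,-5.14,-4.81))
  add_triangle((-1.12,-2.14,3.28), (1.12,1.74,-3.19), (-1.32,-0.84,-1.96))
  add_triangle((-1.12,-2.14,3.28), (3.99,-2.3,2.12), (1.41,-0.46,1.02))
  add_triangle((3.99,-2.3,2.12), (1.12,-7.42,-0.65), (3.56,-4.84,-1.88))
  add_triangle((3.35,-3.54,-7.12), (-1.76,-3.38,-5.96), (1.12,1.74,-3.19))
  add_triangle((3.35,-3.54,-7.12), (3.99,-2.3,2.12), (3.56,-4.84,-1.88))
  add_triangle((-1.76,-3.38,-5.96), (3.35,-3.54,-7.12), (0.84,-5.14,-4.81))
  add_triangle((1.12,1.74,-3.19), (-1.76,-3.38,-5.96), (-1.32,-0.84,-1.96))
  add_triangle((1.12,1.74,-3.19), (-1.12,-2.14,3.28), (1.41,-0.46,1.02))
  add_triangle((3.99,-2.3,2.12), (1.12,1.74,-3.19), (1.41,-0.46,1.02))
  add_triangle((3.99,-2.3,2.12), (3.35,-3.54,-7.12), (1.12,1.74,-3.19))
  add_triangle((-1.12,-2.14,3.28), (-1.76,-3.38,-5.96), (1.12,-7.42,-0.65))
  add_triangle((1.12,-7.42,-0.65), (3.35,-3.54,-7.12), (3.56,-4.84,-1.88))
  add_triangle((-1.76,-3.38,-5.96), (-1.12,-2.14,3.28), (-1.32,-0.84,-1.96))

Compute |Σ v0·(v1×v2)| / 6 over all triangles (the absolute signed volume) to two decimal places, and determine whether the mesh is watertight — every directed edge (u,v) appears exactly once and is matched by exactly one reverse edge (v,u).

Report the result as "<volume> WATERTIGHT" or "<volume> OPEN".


172.06 WATERTIGHT

Per-triangle v0·(v1×v2)/6:
  t1: +19.7636
  t2: +14.6405
  t3: +12.6891
  t4: -0.4067
  t5: +1.4108
  t6: +14.6823
  t7: +18.2029
  t8: +12.4646
  t9: +14.1827
  t10: +3.1693
  t11: -0.3315
  t12: +1.3176
  t13: +18.1690
  t14: +19.8422
  t15: +18.7584
  t16: +3.5085
Σ = +172.0633 → |volume| = 172.06

Directed edges: 48 total, each appears once with its reverse present → watertight.


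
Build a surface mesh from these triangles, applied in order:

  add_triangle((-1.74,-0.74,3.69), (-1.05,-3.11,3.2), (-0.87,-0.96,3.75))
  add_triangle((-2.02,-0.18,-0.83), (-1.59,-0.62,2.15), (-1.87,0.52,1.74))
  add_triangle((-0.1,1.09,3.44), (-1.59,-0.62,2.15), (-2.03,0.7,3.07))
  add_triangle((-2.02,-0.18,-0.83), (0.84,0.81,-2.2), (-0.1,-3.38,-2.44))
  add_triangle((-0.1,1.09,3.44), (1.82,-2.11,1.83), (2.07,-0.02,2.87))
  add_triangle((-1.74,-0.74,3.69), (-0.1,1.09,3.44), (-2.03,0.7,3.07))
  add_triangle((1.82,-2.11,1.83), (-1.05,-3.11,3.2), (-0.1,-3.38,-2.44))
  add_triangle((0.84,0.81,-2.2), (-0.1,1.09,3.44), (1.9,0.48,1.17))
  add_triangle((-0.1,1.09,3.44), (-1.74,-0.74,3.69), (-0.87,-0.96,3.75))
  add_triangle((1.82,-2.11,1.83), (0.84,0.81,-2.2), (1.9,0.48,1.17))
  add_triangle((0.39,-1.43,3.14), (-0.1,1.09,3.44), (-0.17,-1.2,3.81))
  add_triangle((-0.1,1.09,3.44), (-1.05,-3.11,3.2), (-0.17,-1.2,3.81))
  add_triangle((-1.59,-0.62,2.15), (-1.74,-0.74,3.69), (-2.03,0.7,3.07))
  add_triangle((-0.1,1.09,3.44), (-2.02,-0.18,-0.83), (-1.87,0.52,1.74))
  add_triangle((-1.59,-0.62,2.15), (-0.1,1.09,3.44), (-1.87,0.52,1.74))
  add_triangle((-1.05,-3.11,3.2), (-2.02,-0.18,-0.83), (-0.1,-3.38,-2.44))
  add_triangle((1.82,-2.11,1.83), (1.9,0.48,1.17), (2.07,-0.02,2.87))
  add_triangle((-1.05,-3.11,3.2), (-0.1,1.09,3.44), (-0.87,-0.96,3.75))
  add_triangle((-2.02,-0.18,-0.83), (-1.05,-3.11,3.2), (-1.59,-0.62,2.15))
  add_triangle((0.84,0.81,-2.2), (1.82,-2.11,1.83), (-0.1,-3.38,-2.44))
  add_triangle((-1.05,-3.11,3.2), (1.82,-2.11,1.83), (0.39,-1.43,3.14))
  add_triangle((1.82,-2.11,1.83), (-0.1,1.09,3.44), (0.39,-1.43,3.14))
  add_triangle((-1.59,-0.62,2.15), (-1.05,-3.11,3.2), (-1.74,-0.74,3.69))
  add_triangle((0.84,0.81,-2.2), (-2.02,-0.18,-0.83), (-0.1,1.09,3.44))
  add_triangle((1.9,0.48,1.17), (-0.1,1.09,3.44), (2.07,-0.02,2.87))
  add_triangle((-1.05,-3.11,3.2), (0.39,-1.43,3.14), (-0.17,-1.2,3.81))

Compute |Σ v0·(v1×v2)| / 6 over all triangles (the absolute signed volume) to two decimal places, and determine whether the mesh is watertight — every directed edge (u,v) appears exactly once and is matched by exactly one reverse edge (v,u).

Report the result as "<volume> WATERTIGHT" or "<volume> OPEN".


Per-triangle v0·(v1×v2)/6:
  t1: +1.3049
  t2: +1.0520
  t3: -1.2090
  t4: +3.4823
  t5: +2.3229
  t6: +1.8691
  t7: +7.5838
  t8: +1.6225
  t9: +1.1780
  t10: +2.0770
  t11: +0.7466
  t12: +1.1807
  t13: +0.5338
  t14: +0.1233
  t15: +1.3299
  t16: +6.5576
  t17: +1.1763
  t18: +0.6206
  t19: +2.2621
  t20: +4.4945
  t21: +2.3446
  t22: +1.8621
  t23: +0.9279
  t24: +1.8032
  t25: +1.1655
  t26: +0.9617
Σ = +49.3735 → |volume| = 49.37

Directed edges: 78 total, each appears once with its reverse present → watertight.

49.37 WATERTIGHT


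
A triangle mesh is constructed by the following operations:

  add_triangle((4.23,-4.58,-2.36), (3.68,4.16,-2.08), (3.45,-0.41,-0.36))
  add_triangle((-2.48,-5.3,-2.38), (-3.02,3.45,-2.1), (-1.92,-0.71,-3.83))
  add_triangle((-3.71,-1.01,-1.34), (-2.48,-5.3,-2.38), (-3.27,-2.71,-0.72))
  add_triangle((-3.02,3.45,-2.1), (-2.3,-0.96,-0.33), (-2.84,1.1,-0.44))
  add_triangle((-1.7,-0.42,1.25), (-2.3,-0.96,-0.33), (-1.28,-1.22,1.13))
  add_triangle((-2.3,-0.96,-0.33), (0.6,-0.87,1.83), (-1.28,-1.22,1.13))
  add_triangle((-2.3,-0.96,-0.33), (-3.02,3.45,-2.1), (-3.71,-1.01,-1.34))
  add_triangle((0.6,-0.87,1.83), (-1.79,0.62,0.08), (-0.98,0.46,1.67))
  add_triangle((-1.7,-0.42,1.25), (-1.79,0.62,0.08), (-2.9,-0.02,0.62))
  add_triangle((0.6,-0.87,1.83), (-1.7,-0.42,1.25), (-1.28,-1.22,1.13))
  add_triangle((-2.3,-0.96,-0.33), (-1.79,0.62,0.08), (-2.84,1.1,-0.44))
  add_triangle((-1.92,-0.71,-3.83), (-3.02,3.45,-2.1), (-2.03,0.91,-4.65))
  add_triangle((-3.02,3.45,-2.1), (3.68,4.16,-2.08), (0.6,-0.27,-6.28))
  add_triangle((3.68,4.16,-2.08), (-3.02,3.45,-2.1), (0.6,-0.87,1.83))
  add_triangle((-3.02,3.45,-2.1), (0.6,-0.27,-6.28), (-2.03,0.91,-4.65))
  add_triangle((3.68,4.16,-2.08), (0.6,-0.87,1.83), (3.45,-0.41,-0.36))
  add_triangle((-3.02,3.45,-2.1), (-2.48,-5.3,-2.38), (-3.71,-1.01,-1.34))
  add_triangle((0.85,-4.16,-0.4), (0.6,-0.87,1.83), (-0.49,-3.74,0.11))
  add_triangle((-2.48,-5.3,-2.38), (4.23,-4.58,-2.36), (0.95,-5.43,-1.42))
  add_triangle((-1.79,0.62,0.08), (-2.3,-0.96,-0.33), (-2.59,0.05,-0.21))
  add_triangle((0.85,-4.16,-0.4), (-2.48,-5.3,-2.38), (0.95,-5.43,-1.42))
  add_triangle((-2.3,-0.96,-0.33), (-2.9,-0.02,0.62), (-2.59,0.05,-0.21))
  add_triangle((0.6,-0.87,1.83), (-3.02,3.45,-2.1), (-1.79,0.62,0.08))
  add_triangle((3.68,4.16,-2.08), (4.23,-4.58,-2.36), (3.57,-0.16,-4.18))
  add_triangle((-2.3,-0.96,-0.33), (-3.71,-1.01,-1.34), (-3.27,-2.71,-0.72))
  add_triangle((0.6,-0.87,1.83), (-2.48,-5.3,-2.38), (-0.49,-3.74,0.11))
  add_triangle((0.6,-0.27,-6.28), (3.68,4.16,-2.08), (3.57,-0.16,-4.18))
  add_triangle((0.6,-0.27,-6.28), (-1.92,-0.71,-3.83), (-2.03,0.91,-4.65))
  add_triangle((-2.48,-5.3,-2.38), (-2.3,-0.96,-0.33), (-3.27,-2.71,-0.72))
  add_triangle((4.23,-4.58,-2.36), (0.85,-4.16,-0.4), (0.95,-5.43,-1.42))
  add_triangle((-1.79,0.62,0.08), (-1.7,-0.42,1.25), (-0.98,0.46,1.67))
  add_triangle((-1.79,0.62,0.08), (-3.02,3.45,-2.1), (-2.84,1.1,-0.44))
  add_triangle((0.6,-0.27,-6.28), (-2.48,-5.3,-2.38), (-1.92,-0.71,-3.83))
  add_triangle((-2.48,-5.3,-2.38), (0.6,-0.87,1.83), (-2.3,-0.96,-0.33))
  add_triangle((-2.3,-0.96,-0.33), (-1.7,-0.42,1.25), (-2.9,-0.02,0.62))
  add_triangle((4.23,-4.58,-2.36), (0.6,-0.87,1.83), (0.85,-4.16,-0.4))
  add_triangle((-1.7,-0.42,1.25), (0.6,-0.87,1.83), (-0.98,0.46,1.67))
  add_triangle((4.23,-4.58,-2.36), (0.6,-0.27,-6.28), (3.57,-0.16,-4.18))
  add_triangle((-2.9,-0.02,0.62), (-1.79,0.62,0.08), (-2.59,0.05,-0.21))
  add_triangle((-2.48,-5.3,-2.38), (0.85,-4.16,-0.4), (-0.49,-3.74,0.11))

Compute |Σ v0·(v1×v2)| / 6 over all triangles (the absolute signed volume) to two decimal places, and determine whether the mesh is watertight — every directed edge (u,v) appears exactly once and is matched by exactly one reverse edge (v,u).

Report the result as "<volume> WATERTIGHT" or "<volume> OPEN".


Per-triangle v0·(v1×v2)/6:
  t1: +9.0480
  t2: +9.2554
  t3: +2.9887
  t4: +1.4014
  t5: +0.5385
  t6: +0.1058
  t7: +1.1144
  t8: -0.3880
  t9: +0.2112
  t10: +0.5271
  t11: +0.3121
  t12: +2.9631
  t13: +27.2244
  t14: +5.5167
  t15: +5.4269
  t16: +4.2242
  t17: +6.8069
  t18: +1.8015
  t19: +6.6683
  t20: -0.0613
  t21: +2.0112
  t22: +0.3755
  t23: +0.8902
  t24: +12.4944
  t25: +0.4683
  t26: +0.8798
  t27: +14.0303
  t28: +4.0679
  t29: -0.6337
  t30: +2.2630
  t31: +0.5317
  t32: +0.3290
  t33: +10.8906
  t34: +3.7204
  t35: +0.5667
  t36: +4.9327
  t37: +0.7257
  t38: +14.9451
  t39: +0.2235
  t40: +2.7865
Σ = +162.1839 → |volume| = 162.18

Directed edges: 120 total; 6 unmatched, e.g. (3.45,-0.41,-0.36)→(4.23,-4.58,-2.36) → open.

162.18 OPEN


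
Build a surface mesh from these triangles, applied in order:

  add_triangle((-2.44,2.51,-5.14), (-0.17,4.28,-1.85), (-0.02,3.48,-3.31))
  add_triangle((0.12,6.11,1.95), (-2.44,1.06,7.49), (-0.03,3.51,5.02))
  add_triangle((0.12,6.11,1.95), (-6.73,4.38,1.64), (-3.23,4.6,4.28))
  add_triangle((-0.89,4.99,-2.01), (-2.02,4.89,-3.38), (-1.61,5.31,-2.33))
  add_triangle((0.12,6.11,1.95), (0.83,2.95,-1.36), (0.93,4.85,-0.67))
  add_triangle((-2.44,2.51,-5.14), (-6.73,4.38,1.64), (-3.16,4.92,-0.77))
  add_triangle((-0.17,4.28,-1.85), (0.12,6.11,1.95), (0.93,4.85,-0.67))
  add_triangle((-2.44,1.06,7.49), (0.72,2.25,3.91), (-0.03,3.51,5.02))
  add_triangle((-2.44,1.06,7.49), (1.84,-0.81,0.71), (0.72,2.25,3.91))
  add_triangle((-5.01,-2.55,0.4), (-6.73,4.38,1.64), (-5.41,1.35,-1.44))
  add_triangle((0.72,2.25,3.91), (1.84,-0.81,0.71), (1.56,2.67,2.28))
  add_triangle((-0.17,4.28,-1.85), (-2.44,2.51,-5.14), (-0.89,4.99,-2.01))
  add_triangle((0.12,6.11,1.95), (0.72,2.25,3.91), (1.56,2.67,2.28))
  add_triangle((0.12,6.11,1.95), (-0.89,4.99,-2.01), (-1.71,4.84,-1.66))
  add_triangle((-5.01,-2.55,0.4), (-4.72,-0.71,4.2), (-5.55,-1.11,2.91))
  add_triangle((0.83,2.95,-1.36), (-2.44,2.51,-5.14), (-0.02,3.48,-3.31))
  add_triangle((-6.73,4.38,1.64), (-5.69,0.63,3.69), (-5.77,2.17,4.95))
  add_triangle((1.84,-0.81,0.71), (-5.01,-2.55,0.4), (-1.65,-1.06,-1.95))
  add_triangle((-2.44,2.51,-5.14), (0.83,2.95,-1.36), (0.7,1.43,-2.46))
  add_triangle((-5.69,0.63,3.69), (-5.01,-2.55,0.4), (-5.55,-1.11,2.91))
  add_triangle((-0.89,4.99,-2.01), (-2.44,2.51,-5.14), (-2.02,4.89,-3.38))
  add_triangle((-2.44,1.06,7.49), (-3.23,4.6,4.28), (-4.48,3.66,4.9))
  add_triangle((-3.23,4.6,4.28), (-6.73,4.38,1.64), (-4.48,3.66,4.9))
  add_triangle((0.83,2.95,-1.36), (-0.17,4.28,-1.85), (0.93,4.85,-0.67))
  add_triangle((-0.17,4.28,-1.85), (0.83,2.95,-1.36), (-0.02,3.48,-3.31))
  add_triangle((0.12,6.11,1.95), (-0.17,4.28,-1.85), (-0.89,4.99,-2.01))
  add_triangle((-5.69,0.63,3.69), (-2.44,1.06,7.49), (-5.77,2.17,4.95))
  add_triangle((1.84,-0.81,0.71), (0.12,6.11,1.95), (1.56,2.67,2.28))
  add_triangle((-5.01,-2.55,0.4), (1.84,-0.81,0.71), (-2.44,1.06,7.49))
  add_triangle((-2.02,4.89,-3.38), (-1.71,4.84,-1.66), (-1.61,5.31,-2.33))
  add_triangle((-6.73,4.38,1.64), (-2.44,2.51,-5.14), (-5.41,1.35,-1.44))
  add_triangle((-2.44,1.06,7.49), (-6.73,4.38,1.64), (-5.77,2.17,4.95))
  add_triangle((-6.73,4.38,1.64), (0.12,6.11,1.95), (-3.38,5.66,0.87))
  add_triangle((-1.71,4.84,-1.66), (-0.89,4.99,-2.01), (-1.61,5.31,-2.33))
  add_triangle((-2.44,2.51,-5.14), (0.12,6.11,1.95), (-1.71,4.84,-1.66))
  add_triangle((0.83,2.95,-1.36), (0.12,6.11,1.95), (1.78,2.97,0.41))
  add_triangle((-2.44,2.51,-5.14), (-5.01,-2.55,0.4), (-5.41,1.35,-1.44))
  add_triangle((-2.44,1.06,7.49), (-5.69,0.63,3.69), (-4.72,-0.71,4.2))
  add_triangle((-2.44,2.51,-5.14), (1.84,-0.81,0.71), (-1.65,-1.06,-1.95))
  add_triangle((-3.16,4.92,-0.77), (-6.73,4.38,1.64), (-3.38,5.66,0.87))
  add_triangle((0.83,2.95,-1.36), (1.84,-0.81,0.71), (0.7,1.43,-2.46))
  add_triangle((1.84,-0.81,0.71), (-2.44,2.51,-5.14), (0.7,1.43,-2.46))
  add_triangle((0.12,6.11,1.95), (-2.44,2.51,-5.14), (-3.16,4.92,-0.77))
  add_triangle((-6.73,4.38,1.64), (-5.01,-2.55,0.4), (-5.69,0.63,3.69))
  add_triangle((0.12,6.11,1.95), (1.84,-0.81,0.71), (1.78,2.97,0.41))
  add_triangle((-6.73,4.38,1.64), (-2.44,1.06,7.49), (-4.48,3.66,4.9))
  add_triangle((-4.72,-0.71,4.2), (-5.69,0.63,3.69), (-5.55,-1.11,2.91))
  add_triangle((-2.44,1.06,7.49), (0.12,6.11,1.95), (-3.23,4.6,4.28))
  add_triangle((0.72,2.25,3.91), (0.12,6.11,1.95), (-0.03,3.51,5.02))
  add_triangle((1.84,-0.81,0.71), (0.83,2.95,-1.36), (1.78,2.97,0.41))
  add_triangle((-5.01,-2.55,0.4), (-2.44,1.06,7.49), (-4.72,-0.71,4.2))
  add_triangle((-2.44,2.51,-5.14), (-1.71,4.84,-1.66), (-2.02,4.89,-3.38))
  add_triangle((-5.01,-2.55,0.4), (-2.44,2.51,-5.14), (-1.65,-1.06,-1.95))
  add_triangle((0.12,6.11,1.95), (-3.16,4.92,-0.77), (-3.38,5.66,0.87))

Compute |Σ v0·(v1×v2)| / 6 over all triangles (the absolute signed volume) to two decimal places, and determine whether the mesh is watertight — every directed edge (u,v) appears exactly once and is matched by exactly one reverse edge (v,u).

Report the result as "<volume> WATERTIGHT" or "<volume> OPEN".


Per-triangle v0·(v1×v2)/6:
  t1: +3.3566
  t2: +9.0521
  t3: +18.6988
  t4: +0.5951
  t5: -0.2127
  t6: +16.8257
  t7: +3.3075
  t8: +3.5676
  t9: +6.6530
  t10: +15.9788
  t11: +2.4180
  t12: +2.2463
  t13: +3.9176
  t14: +3.3978
  t15: +1.9883
  t16: -0.6820
  t17: +8.1204
  t18: +3.1934
  t19: +3.3684
  t20: +2.6300
  t21: +1.6048
  t22: +7.5808
  t23: +7.7537
  t24: +1.0317
  t25: +1.2129
  t26: +2.3036
  t27: +7.6732
  t28: +1.2117
  t29: +12.2860
  t30: +0.4854
  t31: +16.8166
  t32: +10.1618
  t33: +7.3602
  t34: +0.2942
  t35: -2.7969
  t36: +3.6122
  t37: +12.4152
  t38: +7.7587
  t39: +2.8783
  t40: +6.1261
  t41: +1.8801
  t42: +1.0358
  t43: +13.7703
  t44: +17.8423
  t45: +2.7146
  t46: +8.0124
  t47: +2.6684
  t48: +17.1350
  t49: +3.0054
  t50: +1.6527
  t51: +2.9607
  t52: +1.1244
  t53: +7.5026
  t54: +5.2145
Σ = +302.7104 → |volume| = 302.71

Directed edges: 162 total, each appears once with its reverse present → watertight.

302.71 WATERTIGHT
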